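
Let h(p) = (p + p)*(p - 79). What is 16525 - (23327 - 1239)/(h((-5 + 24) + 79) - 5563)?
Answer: 30411563/1839 ≈ 16537.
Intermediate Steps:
h(p) = 2*p*(-79 + p) (h(p) = (2*p)*(-79 + p) = 2*p*(-79 + p))
16525 - (23327 - 1239)/(h((-5 + 24) + 79) - 5563) = 16525 - (23327 - 1239)/(2*((-5 + 24) + 79)*(-79 + ((-5 + 24) + 79)) - 5563) = 16525 - 22088/(2*(19 + 79)*(-79 + (19 + 79)) - 5563) = 16525 - 22088/(2*98*(-79 + 98) - 5563) = 16525 - 22088/(2*98*19 - 5563) = 16525 - 22088/(3724 - 5563) = 16525 - 22088/(-1839) = 16525 - 22088*(-1)/1839 = 16525 - 1*(-22088/1839) = 16525 + 22088/1839 = 30411563/1839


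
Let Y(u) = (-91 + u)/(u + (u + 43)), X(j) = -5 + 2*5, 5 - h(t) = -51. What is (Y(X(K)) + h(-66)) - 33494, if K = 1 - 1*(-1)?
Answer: -1772300/53 ≈ -33440.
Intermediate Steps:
h(t) = 56 (h(t) = 5 - 1*(-51) = 5 + 51 = 56)
K = 2 (K = 1 + 1 = 2)
X(j) = 5 (X(j) = -5 + 10 = 5)
Y(u) = (-91 + u)/(43 + 2*u) (Y(u) = (-91 + u)/(u + (43 + u)) = (-91 + u)/(43 + 2*u))
(Y(X(K)) + h(-66)) - 33494 = ((-91 + 5)/(43 + 2*5) + 56) - 33494 = (-86/(43 + 10) + 56) - 33494 = (-86/53 + 56) - 33494 = 2882/53 - 33494 = -1772300/53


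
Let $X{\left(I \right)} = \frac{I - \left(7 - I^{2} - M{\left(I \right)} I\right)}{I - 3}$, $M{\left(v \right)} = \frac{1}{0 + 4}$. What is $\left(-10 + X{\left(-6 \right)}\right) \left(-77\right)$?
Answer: $\frac{17171}{18} \approx 953.94$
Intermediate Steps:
$M{\left(v \right)} = \frac{1}{4}$
$X{\left(I \right)} = \frac{-7 + I^{2} + \frac{5 I}{4}}{-3 + I}$ ($X{\left(I \right)} = \frac{I - \left(7 - I^{2} - \frac{I}{4}\right)}{I - 3} = \frac{I + \left(-7 + I^{2} + \frac{I}{4}\right)}{-3 + I} = \frac{-7 + I^{2} + \frac{5 I}{4}}{-3 + I}$)
$\left(-10 + X{\left(-6 \right)}\right) \left(-77\right) = \left(-10 + \frac{-7 + \left(-6\right)^{2} + \frac{5}{4} \left(-6\right)}{-3 - 6}\right) \left(-77\right) = \left(-10 + \frac{-7 + 36 - \frac{15}{2}}{-9}\right) \left(-77\right) = \left(-10 - \frac{43}{18}\right) \left(-77\right) = \left(- \frac{223}{18}\right) \left(-77\right) = \frac{17171}{18}$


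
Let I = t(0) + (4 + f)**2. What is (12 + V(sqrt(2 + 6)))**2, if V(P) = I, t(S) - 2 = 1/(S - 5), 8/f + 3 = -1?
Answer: 7921/25 ≈ 316.84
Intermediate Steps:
f = -2 (f = 8/(-3 - 1) = 8/(-4) = 8*(-1/4) = -2)
t(S) = 2 + 1/(-5 + S) (t(S) = 2 + 1/(S - 5) = 2 + 1/(-5 + S))
I = 29/5 (I = (-9 + 2*0)/(-5 + 0) + (4 - 2)**2 = (-9 + 0)/(-5) + 2**2 = -1/5*(-9) + 4 = 9/5 + 4 = 29/5 ≈ 5.8000)
V(P) = 29/5
(12 + V(sqrt(2 + 6)))**2 = (12 + 29/5)**2 = (89/5)**2 = 7921/25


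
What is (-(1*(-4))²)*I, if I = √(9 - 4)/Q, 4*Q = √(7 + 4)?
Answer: -64*√55/11 ≈ -43.149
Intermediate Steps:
Q = √11/4 (Q = √(7 + 4)/4 = √11/4 ≈ 0.82916)
I = 4*√55/11 (I = √(9 - 4)/((√11/4)) = √5*(4*√11/11) = 4*√55/11 ≈ 2.6968)
(-(1*(-4))²)*I = (-(1*(-4))²)*(4*√55/11) = (-1*(-4)²)*(4*√55/11) = (-1*16)*(4*√55/11) = -64*√55/11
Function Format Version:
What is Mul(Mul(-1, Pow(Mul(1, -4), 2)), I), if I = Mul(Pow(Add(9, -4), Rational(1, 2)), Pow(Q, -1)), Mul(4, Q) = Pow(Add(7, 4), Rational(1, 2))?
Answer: Mul(Rational(-64, 11), Pow(55, Rational(1, 2))) ≈ -43.149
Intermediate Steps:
Q = Mul(Rational(1, 4), Pow(11, Rational(1, 2))) (Q = Mul(Rational(1, 4), Pow(Add(7, 4), Rational(1, 2))) = Mul(Rational(1, 4), Pow(11, Rational(1, 2))) ≈ 0.82916)
I = Mul(Rational(4, 11), Pow(55, Rational(1, 2))) (I = Mul(Pow(Add(9, -4), Rational(1, 2)), Pow(Mul(Rational(1, 4), Pow(11, Rational(1, 2))), -1)) = Mul(Pow(5, Rational(1, 2)), Mul(Rational(4, 11), Pow(11, Rational(1, 2)))) = Mul(Rational(4, 11), Pow(55, Rational(1, 2))) ≈ 2.6968)
Mul(Mul(-1, Pow(Mul(1, -4), 2)), I) = Mul(Mul(-1, Pow(Mul(1, -4), 2)), Mul(Rational(4, 11), Pow(55, Rational(1, 2)))) = Mul(Mul(-1, Pow(-4, 2)), Mul(Rational(4, 11), Pow(55, Rational(1, 2)))) = Mul(Mul(-1, 16), Mul(Rational(4, 11), Pow(55, Rational(1, 2)))) = Mul(-16, Mul(Rational(4, 11), Pow(55, Rational(1, 2)))) = Mul(Rational(-64, 11), Pow(55, Rational(1, 2)))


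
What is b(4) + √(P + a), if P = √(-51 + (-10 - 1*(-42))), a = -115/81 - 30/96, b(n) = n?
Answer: 4 + √(-2245 + 1296*I*√19)/36 ≈ 5.2162 + 1.792*I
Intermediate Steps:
a = -2245/1296 (a = -115*1/81 - 30*1/96 = -115/81 - 5/16 = -2245/1296 ≈ -1.7323)
P = I*√19 (P = √(-51 + (-10 + 42)) = √(-51 + 32) = √(-19) = I*√19 ≈ 4.3589*I)
b(4) + √(P + a) = 4 + √(I*√19 - 2245/1296) = 4 + √(-2245/1296 + I*√19)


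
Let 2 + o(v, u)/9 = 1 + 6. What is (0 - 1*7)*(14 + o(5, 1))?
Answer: -413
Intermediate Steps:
o(v, u) = 45 (o(v, u) = -18 + 9*(1 + 6) = -18 + 9*7 = -18 + 63 = 45)
(0 - 1*7)*(14 + o(5, 1)) = (0 - 1*7)*(14 + 45) = (0 - 7)*59 = -7*59 = -413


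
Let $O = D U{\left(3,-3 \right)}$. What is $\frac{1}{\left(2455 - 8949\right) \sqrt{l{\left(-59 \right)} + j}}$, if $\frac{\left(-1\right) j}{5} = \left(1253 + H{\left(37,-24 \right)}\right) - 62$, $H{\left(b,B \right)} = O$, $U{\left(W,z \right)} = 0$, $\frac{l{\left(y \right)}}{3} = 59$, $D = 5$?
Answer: $\frac{i \sqrt{642}}{12507444} \approx 2.0258 \cdot 10^{-6} i$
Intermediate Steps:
$l{\left(y \right)} = 177$ ($l{\left(y \right)} = 3 \cdot 59 = 177$)
$O = 0$ ($O = 5 \cdot 0 = 0$)
$H{\left(b,B \right)} = 0$
$j = -5955$ ($j = - 5 \left(\left(1253 + 0\right) - 62\right) = - 5 \left(1253 - 62\right) = \left(-5\right) 1191 = -5955$)
$\frac{1}{\left(2455 - 8949\right) \sqrt{l{\left(-59 \right)} + j}} = \frac{1}{\left(2455 - 8949\right) \sqrt{177 - 5955}} = \frac{1}{\left(-6494\right) \sqrt{-5778}} = - \frac{1}{6494 \cdot 3 i \sqrt{642}} = - \frac{\left(- \frac{1}{1926}\right) i \sqrt{642}}{6494} = \frac{i \sqrt{642}}{12507444}$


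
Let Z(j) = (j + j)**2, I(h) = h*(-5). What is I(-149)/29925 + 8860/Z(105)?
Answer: 1892/8379 ≈ 0.22580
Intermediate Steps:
I(h) = -5*h
Z(j) = 4*j**2 (Z(j) = (2*j)**2 = 4*j**2)
I(-149)/29925 + 8860/Z(105) = -5*(-149)/29925 + 8860/((4*105**2)) = 745*(1/29925) + 8860/((4*11025)) = 149/5985 + 8860/44100 = 149/5985 + 8860*(1/44100) = 149/5985 + 443/2205 = 1892/8379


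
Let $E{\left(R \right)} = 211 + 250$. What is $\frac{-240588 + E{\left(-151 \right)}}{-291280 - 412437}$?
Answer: $\frac{240127}{703717} \approx 0.34123$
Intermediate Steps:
$E{\left(R \right)} = 461$
$\frac{-240588 + E{\left(-151 \right)}}{-291280 - 412437} = \frac{-240588 + 461}{-291280 - 412437} = - \frac{240127}{-703717} = \left(-240127\right) \left(- \frac{1}{703717}\right) = \frac{240127}{703717}$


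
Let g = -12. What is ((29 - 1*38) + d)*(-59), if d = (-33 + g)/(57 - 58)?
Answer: -2124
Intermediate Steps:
d = 45 (d = (-33 - 12)/(57 - 58) = -45/(-1) = -45*(-1) = 45)
((29 - 1*38) + d)*(-59) = ((29 - 1*38) + 45)*(-59) = ((29 - 38) + 45)*(-59) = (-9 + 45)*(-59) = 36*(-59) = -2124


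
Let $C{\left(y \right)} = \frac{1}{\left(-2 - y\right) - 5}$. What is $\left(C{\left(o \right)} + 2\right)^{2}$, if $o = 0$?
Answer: $\frac{169}{49} \approx 3.449$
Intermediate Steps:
$C{\left(y \right)} = \frac{1}{-7 - y}$
$\left(C{\left(o \right)} + 2\right)^{2} = \left(- \frac{1}{7 + 0} + 2\right)^{2} = \left(- \frac{1}{7} + 2\right)^{2} = \left(\frac{13}{7}\right)^{2} = \frac{169}{49}$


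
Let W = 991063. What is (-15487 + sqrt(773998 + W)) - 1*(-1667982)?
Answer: 1652495 + sqrt(1765061) ≈ 1.6538e+6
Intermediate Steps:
(-15487 + sqrt(773998 + W)) - 1*(-1667982) = (-15487 + sqrt(773998 + 991063)) - 1*(-1667982) = (-15487 + sqrt(1765061)) + 1667982 = 1652495 + sqrt(1765061)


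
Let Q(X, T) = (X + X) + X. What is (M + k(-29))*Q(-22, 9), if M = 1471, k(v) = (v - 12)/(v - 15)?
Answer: -194295/2 ≈ -97148.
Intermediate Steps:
k(v) = (-12 + v)/(-15 + v)
Q(X, T) = 3*X (Q(X, T) = 2*X + X = 3*X)
(M + k(-29))*Q(-22, 9) = (1471 + (-12 - 29)/(-15 - 29))*(3*(-22)) = (1471 - 41/(-44))*(-66) = (1471 - 1/44*(-41))*(-66) = (1471 + 41/44)*(-66) = (64765/44)*(-66) = -194295/2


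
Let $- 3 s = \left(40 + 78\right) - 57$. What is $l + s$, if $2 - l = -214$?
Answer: $\frac{587}{3} \approx 195.67$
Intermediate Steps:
$l = 216$ ($l = 2 - -214 = 2 + 214 = 216$)
$s = - \frac{61}{3}$ ($s = - \frac{\left(40 + 78\right) - 57}{3} = - \frac{118 - 57}{3} = \left(- \frac{1}{3}\right) 61 = - \frac{61}{3} \approx -20.333$)
$l + s = 216 - \frac{61}{3} = \frac{587}{3}$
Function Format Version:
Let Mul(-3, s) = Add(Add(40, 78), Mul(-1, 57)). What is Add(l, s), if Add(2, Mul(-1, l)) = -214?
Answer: Rational(587, 3) ≈ 195.67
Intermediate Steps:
l = 216 (l = Add(2, Mul(-1, -214)) = Add(2, 214) = 216)
s = Rational(-61, 3) (s = Mul(Rational(-1, 3), Add(Add(40, 78), Mul(-1, 57))) = Mul(Rational(-1, 3), Add(118, -57)) = Mul(Rational(-1, 3), 61) = Rational(-61, 3) ≈ -20.333)
Add(l, s) = Add(216, Rational(-61, 3)) = Rational(587, 3)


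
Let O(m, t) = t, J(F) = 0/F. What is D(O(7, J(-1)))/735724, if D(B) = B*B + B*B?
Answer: 0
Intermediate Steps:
J(F) = 0
D(B) = 2*B**2 (D(B) = B**2 + B**2 = 2*B**2)
D(O(7, J(-1)))/735724 = (2*0**2)/735724 = (2*0)*(1/735724) = 0*(1/735724) = 0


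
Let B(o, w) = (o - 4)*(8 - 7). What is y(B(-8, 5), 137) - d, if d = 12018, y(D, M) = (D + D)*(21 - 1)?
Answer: -12498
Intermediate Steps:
B(o, w) = -4 + o (B(o, w) = (-4 + o)*1 = -4 + o)
y(D, M) = 40*D (y(D, M) = (2*D)*20 = 40*D)
y(B(-8, 5), 137) - d = 40*(-4 - 8) - 1*12018 = 40*(-12) - 12018 = -480 - 12018 = -12498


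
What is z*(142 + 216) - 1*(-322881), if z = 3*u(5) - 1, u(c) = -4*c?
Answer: 301043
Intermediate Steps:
z = -61 (z = 3*(-4*5) - 1 = 3*(-20) - 1 = -60 - 1 = -61)
z*(142 + 216) - 1*(-322881) = -61*(142 + 216) - 1*(-322881) = -61*358 + 322881 = -21838 + 322881 = 301043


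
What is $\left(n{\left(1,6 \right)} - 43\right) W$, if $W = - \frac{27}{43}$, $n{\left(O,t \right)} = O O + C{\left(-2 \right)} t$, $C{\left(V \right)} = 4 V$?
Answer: $\frac{2430}{43} \approx 56.512$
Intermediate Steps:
$n{\left(O,t \right)} = O^{2} - 8 t$ ($n{\left(O,t \right)} = O O + 4 \left(-2\right) t = O^{2} - 8 t$)
$W = - \frac{27}{43}$ ($W = \left(-27\right) \frac{1}{43} = - \frac{27}{43} \approx -0.62791$)
$\left(n{\left(1,6 \right)} - 43\right) W = \left(\left(1^{2} - 48\right) - 43\right) \left(- \frac{27}{43}\right) = \left(\left(1 - 48\right) - 43\right) \left(- \frac{27}{43}\right) = \left(-47 - 43\right) \left(- \frac{27}{43}\right) = \left(-90\right) \left(- \frac{27}{43}\right) = \frac{2430}{43}$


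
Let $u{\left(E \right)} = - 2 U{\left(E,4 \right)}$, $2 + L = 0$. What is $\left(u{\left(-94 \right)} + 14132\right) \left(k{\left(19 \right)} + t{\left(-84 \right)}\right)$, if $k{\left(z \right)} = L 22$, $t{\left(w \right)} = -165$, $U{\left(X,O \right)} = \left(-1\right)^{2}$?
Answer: $-2953170$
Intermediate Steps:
$L = -2$ ($L = -2 + 0 = -2$)
$U{\left(X,O \right)} = 1$
$u{\left(E \right)} = -2$ ($u{\left(E \right)} = \left(-2\right) 1 = -2$)
$k{\left(z \right)} = -44$ ($k{\left(z \right)} = \left(-2\right) 22 = -44$)
$\left(u{\left(-94 \right)} + 14132\right) \left(k{\left(19 \right)} + t{\left(-84 \right)}\right) = \left(-2 + 14132\right) \left(-44 - 165\right) = 14130 \left(-209\right) = -2953170$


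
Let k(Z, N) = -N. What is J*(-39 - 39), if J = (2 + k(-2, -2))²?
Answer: -1248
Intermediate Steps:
J = 16 (J = (2 - 1*(-2))² = (2 + 2)² = 4² = 16)
J*(-39 - 39) = 16*(-39 - 39) = 16*(-78) = -1248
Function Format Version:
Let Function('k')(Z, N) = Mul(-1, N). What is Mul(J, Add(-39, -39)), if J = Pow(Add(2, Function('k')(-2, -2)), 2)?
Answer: -1248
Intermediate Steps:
J = 16 (J = Pow(Add(2, Mul(-1, -2)), 2) = Pow(Add(2, 2), 2) = Pow(4, 2) = 16)
Mul(J, Add(-39, -39)) = Mul(16, Add(-39, -39)) = Mul(16, -78) = -1248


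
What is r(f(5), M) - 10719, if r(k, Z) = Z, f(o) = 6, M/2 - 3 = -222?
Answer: -11157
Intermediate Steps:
M = -438 (M = 6 + 2*(-222) = 6 - 444 = -438)
r(f(5), M) - 10719 = -438 - 10719 = -11157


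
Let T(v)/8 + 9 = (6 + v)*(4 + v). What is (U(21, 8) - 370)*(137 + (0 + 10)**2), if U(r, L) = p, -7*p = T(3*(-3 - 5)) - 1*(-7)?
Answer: -1280985/7 ≈ -1.8300e+5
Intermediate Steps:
T(v) = -72 + 8*(4 + v)*(6 + v) (T(v) = -72 + 8*((6 + v)*(4 + v)) = -72 + 8*((4 + v)*(6 + v)) = -72 + 8*(4 + v)*(6 + v))
p = -2815/7 (p = -((120 + 8*(3*(-3 - 5))**2 + 80*(3*(-3 - 5))) - 1*(-7))/7 = -((120 + 8*(3*(-8))**2 + 80*(3*(-8))) + 7)/7 = -((120 + 8*(-24)**2 + 80*(-24)) + 7)/7 = -((120 + 8*576 - 1920) + 7)/7 = -((120 + 4608 - 1920) + 7)/7 = -(2808 + 7)/7 = -1/7*2815 = -2815/7 ≈ -402.14)
U(r, L) = -2815/7
(U(21, 8) - 370)*(137 + (0 + 10)**2) = (-2815/7 - 370)*(137 + (0 + 10)**2) = -5405*(137 + 10**2)/7 = -5405*(137 + 100)/7 = -5405/7*237 = -1280985/7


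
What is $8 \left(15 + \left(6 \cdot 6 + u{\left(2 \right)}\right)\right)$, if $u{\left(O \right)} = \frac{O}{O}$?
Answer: $416$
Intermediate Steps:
$u{\left(O \right)} = 1$
$8 \left(15 + \left(6 \cdot 6 + u{\left(2 \right)}\right)\right) = 8 \left(15 + \left(6 \cdot 6 + 1\right)\right) = 8 \left(15 + \left(36 + 1\right)\right) = 8 \left(15 + 37\right) = 8 \cdot 52 = 416$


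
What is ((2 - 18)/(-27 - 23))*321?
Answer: 2568/25 ≈ 102.72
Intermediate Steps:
((2 - 18)/(-27 - 23))*321 = -16/(-50)*321 = -16*(-1/50)*321 = (8/25)*321 = 2568/25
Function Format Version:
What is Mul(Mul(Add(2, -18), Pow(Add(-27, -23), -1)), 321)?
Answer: Rational(2568, 25) ≈ 102.72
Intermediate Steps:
Mul(Mul(Add(2, -18), Pow(Add(-27, -23), -1)), 321) = Mul(Mul(-16, Pow(-50, -1)), 321) = Mul(Mul(-16, Rational(-1, 50)), 321) = Mul(Rational(8, 25), 321) = Rational(2568, 25)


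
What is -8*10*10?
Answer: -800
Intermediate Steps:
-8*10*10 = -80*10 = -800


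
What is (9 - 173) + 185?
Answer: 21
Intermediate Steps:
(9 - 173) + 185 = -164 + 185 = 21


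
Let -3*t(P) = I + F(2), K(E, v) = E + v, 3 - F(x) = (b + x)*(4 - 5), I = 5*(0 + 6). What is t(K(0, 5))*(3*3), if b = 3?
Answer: -114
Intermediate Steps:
I = 30 (I = 5*6 = 30)
F(x) = 6 + x (F(x) = 3 - (3 + x)*(4 - 5) = 3 - (3 + x)*(-1) = 3 - (-3 - x) = 3 + (3 + x) = 6 + x)
t(P) = -38/3 (t(P) = -(30 + (6 + 2))/3 = -(30 + 8)/3 = -1/3*38 = -38/3)
t(K(0, 5))*(3*3) = -38*3 = -38/3*9 = -114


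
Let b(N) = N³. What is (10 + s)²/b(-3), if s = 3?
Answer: -169/27 ≈ -6.2593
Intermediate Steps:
(10 + s)²/b(-3) = (10 + 3)²/((-3)³) = 13²/(-27) = 169*(-1/27) = -169/27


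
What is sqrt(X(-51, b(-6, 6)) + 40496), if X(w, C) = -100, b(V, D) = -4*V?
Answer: 2*sqrt(10099) ≈ 200.99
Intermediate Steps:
sqrt(X(-51, b(-6, 6)) + 40496) = sqrt(-100 + 40496) = sqrt(40396) = 2*sqrt(10099)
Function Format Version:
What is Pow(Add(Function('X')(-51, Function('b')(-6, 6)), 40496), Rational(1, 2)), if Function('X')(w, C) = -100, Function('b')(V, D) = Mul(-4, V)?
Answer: Mul(2, Pow(10099, Rational(1, 2))) ≈ 200.99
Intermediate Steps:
Pow(Add(Function('X')(-51, Function('b')(-6, 6)), 40496), Rational(1, 2)) = Pow(Add(-100, 40496), Rational(1, 2)) = Pow(40396, Rational(1, 2)) = Mul(2, Pow(10099, Rational(1, 2)))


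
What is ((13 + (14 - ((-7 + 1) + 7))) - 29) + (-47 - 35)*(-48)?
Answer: 3933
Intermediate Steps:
((13 + (14 - ((-7 + 1) + 7))) - 29) + (-47 - 35)*(-48) = ((13 + (14 - (-6 + 7))) - 29) - 82*(-48) = ((13 + (14 - 1*1)) - 29) + 3936 = ((13 + (14 - 1)) - 29) + 3936 = ((13 + 13) - 29) + 3936 = (26 - 29) + 3936 = -3 + 3936 = 3933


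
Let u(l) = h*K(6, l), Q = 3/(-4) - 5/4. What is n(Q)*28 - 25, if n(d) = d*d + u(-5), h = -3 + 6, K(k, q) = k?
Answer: 591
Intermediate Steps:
h = 3
Q = -2 (Q = 3*(-1/4) - 5*1/4 = -3/4 - 5/4 = -2)
u(l) = 18 (u(l) = 3*6 = 18)
n(d) = 18 + d**2 (n(d) = d*d + 18 = d**2 + 18 = 18 + d**2)
n(Q)*28 - 25 = (18 + (-2)**2)*28 - 25 = (18 + 4)*28 - 25 = 22*28 - 25 = 616 - 25 = 591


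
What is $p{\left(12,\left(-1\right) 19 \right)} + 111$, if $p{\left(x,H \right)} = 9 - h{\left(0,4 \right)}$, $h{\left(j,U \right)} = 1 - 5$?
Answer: $124$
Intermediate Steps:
$h{\left(j,U \right)} = -4$
$p{\left(x,H \right)} = 13$ ($p{\left(x,H \right)} = 9 - -4 = 9 + 4 = 13$)
$p{\left(12,\left(-1\right) 19 \right)} + 111 = 13 + 111 = 124$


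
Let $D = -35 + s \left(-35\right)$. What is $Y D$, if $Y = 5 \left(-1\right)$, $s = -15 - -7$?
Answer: $-1225$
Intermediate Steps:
$s = -8$ ($s = -15 + 7 = -8$)
$D = 245$ ($D = -35 - -280 = -35 + 280 = 245$)
$Y = -5$
$Y D = \left(-5\right) 245 = -1225$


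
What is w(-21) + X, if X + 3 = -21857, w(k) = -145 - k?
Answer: -21984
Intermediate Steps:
X = -21860 (X = -3 - 21857 = -21860)
w(-21) + X = (-145 - 1*(-21)) - 21860 = (-145 + 21) - 21860 = -124 - 21860 = -21984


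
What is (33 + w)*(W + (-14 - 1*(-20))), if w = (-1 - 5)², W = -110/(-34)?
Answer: 10833/17 ≈ 637.24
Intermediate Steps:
W = 55/17 (W = -110*(-1/34) = 55/17 ≈ 3.2353)
w = 36 (w = (-6)² = 36)
(33 + w)*(W + (-14 - 1*(-20))) = (33 + 36)*(55/17 + (-14 - 1*(-20))) = 69*(55/17 + (-14 + 20)) = 69*(55/17 + 6) = 69*(157/17) = 10833/17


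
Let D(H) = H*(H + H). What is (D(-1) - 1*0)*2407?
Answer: 4814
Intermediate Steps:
D(H) = 2*H**2 (D(H) = H*(2*H) = 2*H**2)
(D(-1) - 1*0)*2407 = (2*(-1)**2 - 1*0)*2407 = (2*1 + 0)*2407 = (2 + 0)*2407 = 2*2407 = 4814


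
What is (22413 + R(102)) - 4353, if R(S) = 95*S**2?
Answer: 1006440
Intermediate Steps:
(22413 + R(102)) - 4353 = (22413 + 95*102**2) - 4353 = (22413 + 95*10404) - 4353 = (22413 + 988380) - 4353 = 1010793 - 4353 = 1006440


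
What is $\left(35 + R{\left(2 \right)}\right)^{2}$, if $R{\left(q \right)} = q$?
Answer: $1369$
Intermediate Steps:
$\left(35 + R{\left(2 \right)}\right)^{2} = \left(35 + 2\right)^{2} = 37^{2} = 1369$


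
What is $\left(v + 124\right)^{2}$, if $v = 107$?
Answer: $53361$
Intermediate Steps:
$\left(v + 124\right)^{2} = \left(107 + 124\right)^{2} = 231^{2} = 53361$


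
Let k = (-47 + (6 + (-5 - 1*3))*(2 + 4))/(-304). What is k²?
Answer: 3481/92416 ≈ 0.037667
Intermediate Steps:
k = 59/304 (k = (-47 + (6 + (-5 - 3))*6)*(-1/304) = (-47 + (6 - 8)*6)*(-1/304) = (-47 - 2*6)*(-1/304) = (-47 - 12)*(-1/304) = -59*(-1/304) = 59/304 ≈ 0.19408)
k² = (59/304)² = 3481/92416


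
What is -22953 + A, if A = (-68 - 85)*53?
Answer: -31062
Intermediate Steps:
A = -8109 (A = -153*53 = -8109)
-22953 + A = -22953 - 8109 = -31062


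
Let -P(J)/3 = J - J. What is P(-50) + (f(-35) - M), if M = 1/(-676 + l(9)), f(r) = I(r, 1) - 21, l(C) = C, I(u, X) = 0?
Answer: -14006/667 ≈ -20.999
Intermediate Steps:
P(J) = 0 (P(J) = -3*(J - J) = -3*0 = 0)
f(r) = -21 (f(r) = 0 - 21 = -21)
M = -1/667 (M = 1/(-676 + 9) = 1/(-667) = -1/667 ≈ -0.0014993)
P(-50) + (f(-35) - M) = 0 + (-21 - 1*(-1/667)) = 0 + (-21 + 1/667) = 0 - 14006/667 = -14006/667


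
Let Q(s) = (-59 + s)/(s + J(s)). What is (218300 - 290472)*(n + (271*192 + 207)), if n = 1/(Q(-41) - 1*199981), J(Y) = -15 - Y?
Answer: -2261825559714168/599923 ≈ -3.7702e+9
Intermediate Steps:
Q(s) = 59/15 - s/15 (Q(s) = (-59 + s)/(s + (-15 - s)) = (-59 + s)/(-15) = (-59 + s)*(-1/15) = 59/15 - s/15)
n = -3/599923 (n = 1/((59/15 - 1/15*(-41)) - 1*199981) = 1/((59/15 + 41/15) - 199981) = 1/(20/3 - 199981) = 1/(-599923/3) = -3/599923 ≈ -5.0006e-6)
(218300 - 290472)*(n + (271*192 + 207)) = (218300 - 290472)*(-3/599923 + (271*192 + 207)) = -72172*(-3/599923 + (52032 + 207)) = -72172*(-3/599923 + 52239) = -72172*31339377594/599923 = -2261825559714168/599923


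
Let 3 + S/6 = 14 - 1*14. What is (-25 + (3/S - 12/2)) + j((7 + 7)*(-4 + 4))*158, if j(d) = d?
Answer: -187/6 ≈ -31.167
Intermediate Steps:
S = -18 (S = -18 + 6*(14 - 1*14) = -18 + 6*(14 - 14) = -18 + 6*0 = -18 + 0 = -18)
(-25 + (3/S - 12/2)) + j((7 + 7)*(-4 + 4))*158 = (-25 + (3/(-18) - 12/2)) + ((7 + 7)*(-4 + 4))*158 = (-25 + (3*(-1/18) - 12*½)) + (14*0)*158 = (-25 + (-⅙ - 6)) + 0*158 = (-25 - 37/6) + 0 = -187/6 + 0 = -187/6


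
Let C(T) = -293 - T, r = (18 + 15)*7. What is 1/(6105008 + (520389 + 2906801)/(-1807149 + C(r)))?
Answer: 1807673/11035854699194 ≈ 1.6380e-7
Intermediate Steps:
r = 231 (r = 33*7 = 231)
1/(6105008 + (520389 + 2906801)/(-1807149 + C(r))) = 1/(6105008 + (520389 + 2906801)/(-1807149 + (-293 - 1*231))) = 1/(6105008 + 3427190/(-1807149 + (-293 - 231))) = 1/(6105008 + 3427190/(-1807149 - 524)) = 1/(6105008 + 3427190/(-1807673)) = 1/(6105008 + 3427190*(-1/1807673)) = 1/(6105008 - 3427190/1807673) = 1/(11035854699194/1807673) = 1807673/11035854699194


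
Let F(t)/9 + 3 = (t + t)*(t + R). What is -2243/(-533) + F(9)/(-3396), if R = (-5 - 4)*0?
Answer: 2284835/603356 ≈ 3.7869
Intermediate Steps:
R = 0 (R = -9*0 = 0)
F(t) = -27 + 18*t² (F(t) = -27 + 9*((t + t)*(t + 0)) = -27 + 9*((2*t)*t) = -27 + 9*(2*t²) = -27 + 18*t²)
-2243/(-533) + F(9)/(-3396) = -2243/(-533) + (-27 + 18*9²)/(-3396) = -2243*(-1/533) + (-27 + 18*81)*(-1/3396) = 2243/533 + (-27 + 1458)*(-1/3396) = 2243/533 + 1431*(-1/3396) = 2243/533 - 477/1132 = 2284835/603356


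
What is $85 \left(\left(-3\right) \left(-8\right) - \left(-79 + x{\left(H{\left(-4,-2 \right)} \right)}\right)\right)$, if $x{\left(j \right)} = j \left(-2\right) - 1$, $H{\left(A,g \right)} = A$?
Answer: $8160$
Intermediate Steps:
$x{\left(j \right)} = -1 - 2 j$ ($x{\left(j \right)} = - 2 j - 1 = -1 - 2 j$)
$85 \left(\left(-3\right) \left(-8\right) - \left(-79 + x{\left(H{\left(-4,-2 \right)} \right)}\right)\right) = 85 \left(\left(-3\right) \left(-8\right) + \left(79 - \left(-1 - -8\right)\right)\right) = 85 \left(24 + \left(79 - \left(-1 + 8\right)\right)\right) = 85 \left(24 + \left(79 - 7\right)\right) = 85 \left(24 + 72\right) = 85 \cdot 96 = 8160$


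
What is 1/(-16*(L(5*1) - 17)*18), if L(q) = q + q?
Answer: 1/2016 ≈ 0.00049603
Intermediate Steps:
L(q) = 2*q
1/(-16*(L(5*1) - 17)*18) = 1/(-16*(2*(5*1) - 17)*18) = 1/(-16*(2*5 - 17)*18) = 1/(-16*(10 - 17)*18) = 1/(-16*(-7)*18) = 1/(112*18) = 1/2016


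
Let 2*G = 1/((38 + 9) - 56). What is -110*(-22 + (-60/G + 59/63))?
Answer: -7338430/63 ≈ -1.1648e+5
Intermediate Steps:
G = -1/18 (G = 1/(2*((38 + 9) - 56)) = 1/(2*(47 - 56)) = (1/2)/(-9) = (1/2)*(-1/9) = -1/18 ≈ -0.055556)
-110*(-22 + (-60/G + 59/63)) = -110*(-22 + (-60/(-1/18) + 59/63)) = -110*(-22 + (-60*(-18) + 59*(1/63))) = -110*(-22 + (1080 + 59/63)) = -110*(-22 + 68099/63) = -110*66713/63 = -7338430/63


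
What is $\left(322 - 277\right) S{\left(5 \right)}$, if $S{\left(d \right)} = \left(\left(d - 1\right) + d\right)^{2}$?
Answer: $3645$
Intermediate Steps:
$S{\left(d \right)} = \left(-1 + 2 d\right)^{2}$ ($S{\left(d \right)} = \left(\left(-1 + d\right) + d\right)^{2} = \left(-1 + 2 d\right)^{2}$)
$\left(322 - 277\right) S{\left(5 \right)} = \left(322 - 277\right) \left(-1 + 2 \cdot 5\right)^{2} = 45 \left(-1 + 10\right)^{2} = 45 \cdot 9^{2} = 45 \cdot 81 = 3645$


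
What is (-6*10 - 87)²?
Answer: 21609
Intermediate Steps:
(-6*10 - 87)² = (-60 - 87)² = (-147)² = 21609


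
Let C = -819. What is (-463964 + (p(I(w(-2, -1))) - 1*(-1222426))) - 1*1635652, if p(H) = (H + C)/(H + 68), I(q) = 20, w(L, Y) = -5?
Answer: -77193519/88 ≈ -8.7720e+5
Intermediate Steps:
p(H) = (-819 + H)/(68 + H) (p(H) = (H - 819)/(H + 68) = (-819 + H)/(68 + H))
(-463964 + (p(I(w(-2, -1))) - 1*(-1222426))) - 1*1635652 = (-463964 + ((-819 + 20)/(68 + 20) - 1*(-1222426))) - 1*1635652 = (-463964 + (-799/88 + 1222426)) - 1635652 = (-463964 + 107572689/88) - 1635652 = 66743857/88 - 1635652 = -77193519/88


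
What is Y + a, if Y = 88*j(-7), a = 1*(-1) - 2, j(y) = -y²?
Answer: -4315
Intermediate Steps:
a = -3 (a = -1 - 2 = -3)
Y = -4312 (Y = 88*(-1*(-7)²) = 88*(-1*49) = 88*(-49) = -4312)
Y + a = -4312 - 3 = -4315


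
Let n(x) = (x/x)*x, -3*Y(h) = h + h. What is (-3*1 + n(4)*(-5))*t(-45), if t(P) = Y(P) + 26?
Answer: -1288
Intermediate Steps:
Y(h) = -2*h/3 (Y(h) = -(h + h)/3 = -2*h/3)
n(x) = x (n(x) = 1*x = x)
t(P) = 26 - 2*P/3 (t(P) = -2*P/3 + 26 = 26 - 2*P/3)
(-3*1 + n(4)*(-5))*t(-45) = (-3*1 + 4*(-5))*(26 - 2/3*(-45)) = (-3 - 20)*(26 + 30) = -23*56 = -1288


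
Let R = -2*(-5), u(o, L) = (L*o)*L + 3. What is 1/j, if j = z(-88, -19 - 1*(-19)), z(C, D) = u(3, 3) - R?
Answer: 1/20 ≈ 0.050000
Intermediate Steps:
u(o, L) = 3 + o*L**2 (u(o, L) = o*L**2 + 3 = 3 + o*L**2)
R = 10
z(C, D) = 20 (z(C, D) = (3 + 3*3**2) - 1*10 = (3 + 3*9) - 10 = (3 + 27) - 10 = 30 - 10 = 20)
j = 20
1/j = 1/20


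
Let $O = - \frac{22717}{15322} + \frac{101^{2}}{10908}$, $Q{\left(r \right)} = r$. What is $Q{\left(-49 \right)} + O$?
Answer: $- \frac{40994969}{827388} \approx -49.547$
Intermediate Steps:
$O = - \frac{452957}{827388}$ ($O = \left(-22717\right) \frac{1}{15322} + 10201 \cdot \frac{1}{10908} = - \frac{22717}{15322} + \frac{101}{108} = - \frac{452957}{827388} \approx -0.54745$)
$Q{\left(-49 \right)} + O = -49 - \frac{452957}{827388} = - \frac{40994969}{827388}$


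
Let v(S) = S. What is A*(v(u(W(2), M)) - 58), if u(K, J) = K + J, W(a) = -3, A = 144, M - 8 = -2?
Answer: -7920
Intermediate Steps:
M = 6 (M = 8 - 2 = 6)
u(K, J) = J + K
A*(v(u(W(2), M)) - 58) = 144*((6 - 3) - 58) = 144*(3 - 58) = 144*(-55) = -7920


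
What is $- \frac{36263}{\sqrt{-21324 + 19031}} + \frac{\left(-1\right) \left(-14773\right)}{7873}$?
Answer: $\frac{14773}{7873} + \frac{36263 i \sqrt{2293}}{2293} \approx 1.8764 + 757.29 i$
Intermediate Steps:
$- \frac{36263}{\sqrt{-21324 + 19031}} + \frac{\left(-1\right) \left(-14773\right)}{7873} = - \frac{36263}{\sqrt{-2293}} + 14773 \cdot \frac{1}{7873} = - \frac{36263}{i \sqrt{2293}} + \frac{14773}{7873} = - 36263 \left(- \frac{i \sqrt{2293}}{2293}\right) + \frac{14773}{7873} = \frac{36263 i \sqrt{2293}}{2293} + \frac{14773}{7873} = \frac{14773}{7873} + \frac{36263 i \sqrt{2293}}{2293}$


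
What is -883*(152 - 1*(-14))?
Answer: -146578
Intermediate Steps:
-883*(152 - 1*(-14)) = -883*(152 + 14) = -883*166 = -146578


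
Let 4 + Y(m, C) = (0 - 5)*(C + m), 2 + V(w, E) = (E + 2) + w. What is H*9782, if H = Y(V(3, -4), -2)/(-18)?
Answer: -53801/9 ≈ -5977.9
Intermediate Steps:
V(w, E) = E + w (V(w, E) = -2 + ((E + 2) + w) = -2 + ((2 + E) + w) = -2 + (2 + E + w) = E + w)
Y(m, C) = -4 - 5*C - 5*m (Y(m, C) = -4 + (0 - 5)*(C + m) = -4 - 5*(C + m) = -4 + (-5*C - 5*m) = -4 - 5*C - 5*m)
H = -11/18 (H = (-4 - 5*(-2) - 5*(-4 + 3))/(-18) = (-4 + 10 - 5*(-1))*(-1/18) = (-4 + 10 + 5)*(-1/18) = 11*(-1/18) = -11/18 ≈ -0.61111)
H*9782 = -11/18*9782 = -53801/9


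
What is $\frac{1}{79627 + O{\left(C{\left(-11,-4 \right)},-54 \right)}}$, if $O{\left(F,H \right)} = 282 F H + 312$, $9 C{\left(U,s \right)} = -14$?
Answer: $\frac{1}{103627} \approx 9.65 \cdot 10^{-6}$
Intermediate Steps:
$C{\left(U,s \right)} = - \frac{14}{9}$ ($C{\left(U,s \right)} = \frac{1}{9} \left(-14\right) = - \frac{14}{9}$)
$O{\left(F,H \right)} = 312 + 282 F H$ ($O{\left(F,H \right)} = 282 F H + 312 = 312 + 282 F H$)
$\frac{1}{79627 + O{\left(C{\left(-11,-4 \right)},-54 \right)}} = \frac{1}{79627 + \left(312 + 282 \left(- \frac{14}{9}\right) \left(-54\right)\right)} = \frac{1}{79627 + \left(312 + 23688\right)} = \frac{1}{79627 + 24000} = \frac{1}{103627}$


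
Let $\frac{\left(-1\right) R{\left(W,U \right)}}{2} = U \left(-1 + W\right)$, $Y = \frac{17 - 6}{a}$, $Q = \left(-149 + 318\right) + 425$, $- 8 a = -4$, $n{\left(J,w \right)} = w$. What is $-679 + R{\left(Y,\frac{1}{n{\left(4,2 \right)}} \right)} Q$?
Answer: $-13153$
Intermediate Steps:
$a = \frac{1}{2}$ ($a = \left(- \frac{1}{8}\right) \left(-4\right) = \frac{1}{2} \approx 0.5$)
$Q = 594$ ($Q = 169 + 425 = 594$)
$Y = 22$ ($Y = \left(17 - 6\right) \frac{1}{\frac{1}{2}} = 11 \cdot 2 = 22$)
$R{\left(W,U \right)} = - 2 U \left(-1 + W\right)$
$-679 + R{\left(Y,\frac{1}{n{\left(4,2 \right)}} \right)} Q = -679 + \frac{2 \left(1 - 22\right)}{2} \cdot 594 = -679 + 2 \cdot \frac{1}{2} \left(1 - 22\right) 594 = -679 + 2 \cdot \frac{1}{2} \left(-21\right) 594 = -679 - 12474 = -13153$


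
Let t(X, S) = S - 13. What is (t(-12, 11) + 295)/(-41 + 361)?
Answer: 293/320 ≈ 0.91562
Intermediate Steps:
t(X, S) = -13 + S
(t(-12, 11) + 295)/(-41 + 361) = ((-13 + 11) + 295)/(-41 + 361) = (-2 + 295)/320 = 293*(1/320) = 293/320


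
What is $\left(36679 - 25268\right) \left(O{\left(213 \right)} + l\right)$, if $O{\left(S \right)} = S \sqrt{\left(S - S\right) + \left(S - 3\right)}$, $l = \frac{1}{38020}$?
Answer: $\frac{11411}{38020} + 2430543 \sqrt{210} \approx 3.5222 \cdot 10^{7}$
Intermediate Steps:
$l = \frac{1}{38020} \approx 2.6302 \cdot 10^{-5}$
$O{\left(S \right)} = S \sqrt{-3 + S}$ ($O{\left(S \right)} = S \sqrt{0 + \left(-3 + S\right)} = S \sqrt{-3 + S}$)
$\left(36679 - 25268\right) \left(O{\left(213 \right)} + l\right) = \left(36679 - 25268\right) \left(213 \sqrt{-3 + 213} + \frac{1}{38020}\right) = 11411 \left(213 \sqrt{210} + \frac{1}{38020}\right) = 11411 \left(\frac{1}{38020} + 213 \sqrt{210}\right) = \frac{11411}{38020} + 2430543 \sqrt{210}$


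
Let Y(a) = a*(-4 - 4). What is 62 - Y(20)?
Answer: 222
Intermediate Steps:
Y(a) = -8*a (Y(a) = a*(-8) = -8*a)
62 - Y(20) = 62 - (-8)*20 = 62 - 1*(-160) = 62 + 160 = 222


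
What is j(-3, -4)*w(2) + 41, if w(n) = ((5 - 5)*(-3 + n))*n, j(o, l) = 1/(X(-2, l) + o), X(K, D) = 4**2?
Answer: 41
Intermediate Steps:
X(K, D) = 16
j(o, l) = 1/(16 + o)
w(n) = 0 (w(n) = (0*(-3 + n))*n = 0*n = 0)
j(-3, -4)*w(2) + 41 = 0/(16 - 3) + 41 = 0/13 + 41 = (1/13)*0 + 41 = 0 + 41 = 41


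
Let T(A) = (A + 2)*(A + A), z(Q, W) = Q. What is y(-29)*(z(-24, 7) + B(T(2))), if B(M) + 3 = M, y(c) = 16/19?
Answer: -176/19 ≈ -9.2632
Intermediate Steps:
y(c) = 16/19 (y(c) = 16*(1/19) = 16/19)
T(A) = 2*A*(2 + A) (T(A) = (2 + A)*(2*A) = 2*A*(2 + A))
B(M) = -3 + M
y(-29)*(z(-24, 7) + B(T(2))) = 16*(-24 + (-3 + 2*2*(2 + 2)))/19 = 16*(-24 + (-3 + 2*2*4))/19 = 16*(-24 + (-3 + 16))/19 = 16*(-24 + 13)/19 = (16/19)*(-11) = -176/19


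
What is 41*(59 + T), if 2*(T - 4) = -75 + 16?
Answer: 2747/2 ≈ 1373.5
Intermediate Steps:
T = -51/2 (T = 4 + (-75 + 16)/2 = 4 + (½)*(-59) = 4 - 59/2 = -51/2 ≈ -25.500)
41*(59 + T) = 41*(59 - 51/2) = 41*(67/2) = 2747/2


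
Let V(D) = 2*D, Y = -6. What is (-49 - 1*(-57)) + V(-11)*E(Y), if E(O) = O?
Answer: 140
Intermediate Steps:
(-49 - 1*(-57)) + V(-11)*E(Y) = (-49 - 1*(-57)) + (2*(-11))*(-6) = (-49 + 57) - 22*(-6) = 8 + 132 = 140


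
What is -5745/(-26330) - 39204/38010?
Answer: -27129129/33360110 ≈ -0.81322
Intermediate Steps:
-5745/(-26330) - 39204/38010 = -5745*(-1/26330) - 39204*1/38010 = 1149/5266 - 6534/6335 = -27129129/33360110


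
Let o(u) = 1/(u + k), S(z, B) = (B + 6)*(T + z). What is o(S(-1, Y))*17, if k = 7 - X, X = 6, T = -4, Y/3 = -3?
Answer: 17/16 ≈ 1.0625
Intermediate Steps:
Y = -9 (Y = 3*(-3) = -9)
k = 1 (k = 7 - 1*6 = 7 - 6 = 1)
S(z, B) = (-4 + z)*(6 + B) (S(z, B) = (B + 6)*(-4 + z) = (6 + B)*(-4 + z) = (-4 + z)*(6 + B))
o(u) = 1/(1 + u) (o(u) = 1/(u + 1) = 1/(1 + u))
o(S(-1, Y))*17 = 17/(1 + (-24 - 4*(-9) + 6*(-1) - 9*(-1))) = 17/(1 + (-24 + 36 - 6 + 9)) = 17/(1 + 15) = 17/16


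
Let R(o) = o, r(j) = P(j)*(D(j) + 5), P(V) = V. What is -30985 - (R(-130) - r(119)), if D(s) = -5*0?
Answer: -30260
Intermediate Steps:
D(s) = 0
r(j) = 5*j (r(j) = j*(0 + 5) = j*5 = 5*j)
-30985 - (R(-130) - r(119)) = -30985 - (-130 - 5*119) = -30985 - (-130 - 1*595) = -30985 - (-130 - 595) = -30985 - 1*(-725) = -30985 + 725 = -30260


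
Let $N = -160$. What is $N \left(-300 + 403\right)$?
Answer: $-16480$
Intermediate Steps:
$N \left(-300 + 403\right) = - 160 \left(-300 + 403\right) = \left(-160\right) 103 = -16480$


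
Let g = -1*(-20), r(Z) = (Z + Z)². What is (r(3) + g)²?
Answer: 3136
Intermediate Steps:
r(Z) = 4*Z² (r(Z) = (2*Z)² = 4*Z²)
g = 20
(r(3) + g)² = (4*3² + 20)² = (4*9 + 20)² = (36 + 20)² = 56² = 3136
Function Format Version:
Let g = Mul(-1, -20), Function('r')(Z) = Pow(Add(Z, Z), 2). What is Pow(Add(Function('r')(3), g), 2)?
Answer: 3136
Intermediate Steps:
Function('r')(Z) = Mul(4, Pow(Z, 2)) (Function('r')(Z) = Pow(Mul(2, Z), 2) = Mul(4, Pow(Z, 2)))
g = 20
Pow(Add(Function('r')(3), g), 2) = Pow(Add(Mul(4, Pow(3, 2)), 20), 2) = Pow(Add(Mul(4, 9), 20), 2) = Pow(Add(36, 20), 2) = Pow(56, 2) = 3136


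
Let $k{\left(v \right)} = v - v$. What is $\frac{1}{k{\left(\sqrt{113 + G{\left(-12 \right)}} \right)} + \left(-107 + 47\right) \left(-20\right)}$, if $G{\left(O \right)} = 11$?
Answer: $\frac{1}{1200} \approx 0.00083333$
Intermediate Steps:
$k{\left(v \right)} = 0$
$\frac{1}{k{\left(\sqrt{113 + G{\left(-12 \right)}} \right)} + \left(-107 + 47\right) \left(-20\right)} = \frac{1}{0 + \left(-107 + 47\right) \left(-20\right)} = \frac{1}{0 - -1200} = \frac{1}{0 + 1200} = \frac{1}{1200}$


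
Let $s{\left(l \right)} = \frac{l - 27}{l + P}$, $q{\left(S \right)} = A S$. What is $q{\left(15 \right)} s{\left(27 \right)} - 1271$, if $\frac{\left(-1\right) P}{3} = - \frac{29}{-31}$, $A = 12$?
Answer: $-1271$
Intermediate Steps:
$q{\left(S \right)} = 12 S$
$P = - \frac{87}{31}$ ($P = - 3 \left(- \frac{29}{-31}\right) = - 3 \left(\left(-29\right) \left(- \frac{1}{31}\right)\right) = \left(-3\right) \frac{29}{31} = - \frac{87}{31} \approx -2.8064$)
$s{\left(l \right)} = \frac{-27 + l}{- \frac{87}{31} + l}$ ($s{\left(l \right)} = \frac{l - 27}{l - \frac{87}{31}} = \frac{-27 + l}{- \frac{87}{31} + l}$)
$q{\left(15 \right)} s{\left(27 \right)} - 1271 = 12 \cdot 15 \frac{31 \left(-27 + 27\right)}{-87 + 31 \cdot 27} - 1271 = 180 \cdot 31 \frac{1}{-87 + 837} \cdot 0 - 1271 = 180 \cdot 31 \cdot \frac{1}{750} \cdot 0 - 1271 = 180 \cdot 0 - 1271 = 0 - 1271 = -1271$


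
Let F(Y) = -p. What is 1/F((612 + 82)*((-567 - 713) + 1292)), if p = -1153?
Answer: 1/1153 ≈ 0.00086730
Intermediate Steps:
F(Y) = 1153 (F(Y) = -1*(-1153) = 1153)
1/F((612 + 82)*((-567 - 713) + 1292)) = 1/1153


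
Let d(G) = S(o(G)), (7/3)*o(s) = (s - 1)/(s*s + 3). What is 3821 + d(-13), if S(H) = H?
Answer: 328603/86 ≈ 3821.0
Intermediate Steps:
o(s) = 3*(-1 + s)/(7*(3 + s**2)) (o(s) = 3*((s - 1)/(s*s + 3))/7 = 3*((-1 + s)/(s**2 + 3))/7 = 3*((-1 + s)/(3 + s**2))/7 = 3*(-1 + s)/(7*(3 + s**2)))
d(G) = 3*(-1 + G)/(7*(3 + G**2))
3821 + d(-13) = 3821 + 3*(-1 - 13)/(7*(3 + (-13)**2)) = 3821 + (3/7)*(-14)/(3 + 169) = 3821 + (3/7)*(-14)/172 = 3821 + (3/7)*(1/172)*(-14) = 3821 - 3/86 = 328603/86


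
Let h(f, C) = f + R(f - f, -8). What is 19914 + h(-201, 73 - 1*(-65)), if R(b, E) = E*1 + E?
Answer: 19697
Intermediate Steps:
R(b, E) = 2*E (R(b, E) = E + E = 2*E)
h(f, C) = -16 + f (h(f, C) = f + 2*(-8) = f - 16 = -16 + f)
19914 + h(-201, 73 - 1*(-65)) = 19914 + (-16 - 201) = 19914 - 217 = 19697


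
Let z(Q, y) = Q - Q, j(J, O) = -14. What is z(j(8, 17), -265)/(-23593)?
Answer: 0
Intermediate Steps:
z(Q, y) = 0
z(j(8, 17), -265)/(-23593) = 0/(-23593) = 0*(-1/23593) = 0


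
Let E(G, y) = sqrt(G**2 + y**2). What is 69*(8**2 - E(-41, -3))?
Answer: 4416 - 897*sqrt(10) ≈ 1579.4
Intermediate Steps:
69*(8**2 - E(-41, -3)) = 69*(8**2 - sqrt((-41)**2 + (-3)**2)) = 69*(64 - sqrt(1681 + 9)) = 69*(64 - sqrt(1690)) = 69*(64 - 13*sqrt(10)) = 4416 - 897*sqrt(10)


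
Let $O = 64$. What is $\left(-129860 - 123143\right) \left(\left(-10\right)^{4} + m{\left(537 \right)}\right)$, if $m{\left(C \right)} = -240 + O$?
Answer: $-2485501472$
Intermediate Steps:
$m{\left(C \right)} = -176$ ($m{\left(C \right)} = -240 + 64 = -176$)
$\left(-129860 - 123143\right) \left(\left(-10\right)^{4} + m{\left(537 \right)}\right) = \left(-129860 - 123143\right) \left(\left(-10\right)^{4} - 176\right) = - 253003 \left(10000 - 176\right) = \left(-253003\right) 9824 = -2485501472$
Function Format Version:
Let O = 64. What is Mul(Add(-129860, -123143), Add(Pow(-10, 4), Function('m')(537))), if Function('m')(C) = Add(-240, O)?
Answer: -2485501472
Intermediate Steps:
Function('m')(C) = -176 (Function('m')(C) = Add(-240, 64) = -176)
Mul(Add(-129860, -123143), Add(Pow(-10, 4), Function('m')(537))) = Mul(Add(-129860, -123143), Add(Pow(-10, 4), -176)) = Mul(-253003, Add(10000, -176)) = Mul(-253003, 9824) = -2485501472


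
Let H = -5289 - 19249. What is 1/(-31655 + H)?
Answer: -1/56193 ≈ -1.7796e-5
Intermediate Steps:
H = -24538
1/(-31655 + H) = 1/(-31655 - 24538) = 1/(-56193) = -1/56193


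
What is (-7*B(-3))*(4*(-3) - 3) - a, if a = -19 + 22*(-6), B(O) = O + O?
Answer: -479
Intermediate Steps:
B(O) = 2*O
a = -151 (a = -19 - 132 = -151)
(-7*B(-3))*(4*(-3) - 3) - a = (-14*(-3))*(4*(-3) - 3) - 1*(-151) = (-7*(-6))*(-12 - 3) + 151 = 42*(-15) + 151 = -630 + 151 = -479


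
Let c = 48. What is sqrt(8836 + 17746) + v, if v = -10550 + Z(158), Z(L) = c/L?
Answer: -833426/79 + sqrt(26582) ≈ -10387.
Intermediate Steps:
Z(L) = 48/L
v = -833426/79 (v = -10550 + 48/158 = -10550 + 48*(1/158) = -10550 + 24/79 = -833426/79 ≈ -10550.)
sqrt(8836 + 17746) + v = sqrt(8836 + 17746) - 833426/79 = sqrt(26582) - 833426/79 = -833426/79 + sqrt(26582)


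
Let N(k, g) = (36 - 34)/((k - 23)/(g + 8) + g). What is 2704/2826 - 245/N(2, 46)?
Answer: -31574357/5652 ≈ -5586.4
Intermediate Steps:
N(k, g) = 2/(g + (-23 + k)/(8 + g)) (N(k, g) = 2/((-23 + k)/(8 + g) + g) = 2/(g + (-23 + k)/(8 + g)))
2704/2826 - 245/N(2, 46) = 2704/2826 - 245*(-23 + 2 + 46² + 8*46)/(2*(8 + 46)) = 2704*(1/2826) - 245/(2*54/(-23 + 2 + 2116 + 368)) = 1352/1413 - 245/(2*54/2463) = 1352/1413 - 245/(2*(1/2463)*54) = 1352/1413 - 245/36/821 = 1352/1413 - 245*821/36 = 1352/1413 - 201145/36 = -31574357/5652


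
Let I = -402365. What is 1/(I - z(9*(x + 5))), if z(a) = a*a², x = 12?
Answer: -1/3983942 ≈ -2.5101e-7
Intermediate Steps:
z(a) = a³
1/(I - z(9*(x + 5))) = 1/(-402365 - (9*(12 + 5))³) = 1/(-402365 - (9*17)³) = 1/(-402365 - 1*153³) = 1/(-402365 - 1*3581577) = 1/(-402365 - 3581577) = 1/(-3983942) = -1/3983942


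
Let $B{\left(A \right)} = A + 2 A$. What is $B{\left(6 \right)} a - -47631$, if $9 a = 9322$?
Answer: $66275$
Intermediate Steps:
$B{\left(A \right)} = 3 A$
$a = \frac{9322}{9}$ ($a = \frac{1}{9} \cdot 9322 = \frac{9322}{9} \approx 1035.8$)
$B{\left(6 \right)} a - -47631 = 3 \cdot 6 \cdot \frac{9322}{9} - -47631 = 18 \cdot \frac{9322}{9} + 47631 = 18644 + 47631 = 66275$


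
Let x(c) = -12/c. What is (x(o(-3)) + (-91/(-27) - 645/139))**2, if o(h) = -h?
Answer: 391169284/14085009 ≈ 27.772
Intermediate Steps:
(x(o(-3)) + (-91/(-27) - 645/139))**2 = (-12/((-1*(-3))) + (-91/(-27) - 645/139))**2 = (-12/3 + (-91*(-1/27) - 645*1/139))**2 = (-12*1/3 + (91/27 - 645/139))**2 = (-4 - 4766/3753)**2 = (-19778/3753)**2 = 391169284/14085009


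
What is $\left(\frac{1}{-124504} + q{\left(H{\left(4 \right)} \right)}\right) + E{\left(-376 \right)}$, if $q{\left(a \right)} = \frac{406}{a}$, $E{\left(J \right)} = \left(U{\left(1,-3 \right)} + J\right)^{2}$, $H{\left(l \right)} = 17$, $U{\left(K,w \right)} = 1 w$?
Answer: $\frac{304076492695}{2116568} \approx 1.4367 \cdot 10^{5}$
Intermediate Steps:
$U{\left(K,w \right)} = w$
$E{\left(J \right)} = \left(-3 + J\right)^{2}$
$\left(\frac{1}{-124504} + q{\left(H{\left(4 \right)} \right)}\right) + E{\left(-376 \right)} = \left(\frac{1}{-124504} + \frac{406}{17}\right) + \left(-3 - 376\right)^{2} = \left(- \frac{1}{124504} + 406 \cdot \frac{1}{17}\right) + \left(-379\right)^{2} = \left(- \frac{1}{124504} + \frac{406}{17}\right) + 143641 = \frac{50548607}{2116568} + 143641 = \frac{304076492695}{2116568}$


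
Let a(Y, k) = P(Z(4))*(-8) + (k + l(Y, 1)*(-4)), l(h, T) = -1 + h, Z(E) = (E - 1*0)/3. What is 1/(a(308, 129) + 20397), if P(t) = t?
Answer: 3/57862 ≈ 5.1847e-5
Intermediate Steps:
Z(E) = E/3 (Z(E) = (E + 0)*(⅓) = E*(⅓) = E/3)
a(Y, k) = -20/3 + k - 4*Y (a(Y, k) = ((⅓)*4)*(-8) + (k + (-1 + Y)*(-4)) = (4/3)*(-8) + (k + (4 - 4*Y)) = -32/3 + (4 + k - 4*Y) = -20/3 + k - 4*Y)
1/(a(308, 129) + 20397) = 1/((-20/3 + 129 - 4*308) + 20397) = 1/((-20/3 + 129 - 1232) + 20397) = 1/(-3329/3 + 20397) = 1/(57862/3) = 3/57862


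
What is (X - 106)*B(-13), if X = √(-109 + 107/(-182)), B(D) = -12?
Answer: 1272 - 6*I*√3629990/91 ≈ 1272.0 - 125.62*I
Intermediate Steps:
X = I*√3629990/182 (X = √(-109 + 107*(-1/182)) = √(-109 - 107/182) = √(-19945/182) = I*√3629990/182 ≈ 10.468*I)
(X - 106)*B(-13) = (I*√3629990/182 - 106)*(-12) = (-106 + I*√3629990/182)*(-12) = 1272 - 6*I*√3629990/91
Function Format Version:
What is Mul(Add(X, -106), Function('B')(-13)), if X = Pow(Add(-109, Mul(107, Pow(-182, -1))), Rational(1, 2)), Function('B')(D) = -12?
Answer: Add(1272, Mul(Rational(-6, 91), I, Pow(3629990, Rational(1, 2)))) ≈ Add(1272.0, Mul(-125.62, I))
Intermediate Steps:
X = Mul(Rational(1, 182), I, Pow(3629990, Rational(1, 2))) (X = Pow(Add(-109, Mul(107, Rational(-1, 182))), Rational(1, 2)) = Pow(Add(-109, Rational(-107, 182)), Rational(1, 2)) = Pow(Rational(-19945, 182), Rational(1, 2)) = Mul(Rational(1, 182), I, Pow(3629990, Rational(1, 2))) ≈ Mul(10.468, I))
Mul(Add(X, -106), Function('B')(-13)) = Mul(Add(Mul(Rational(1, 182), I, Pow(3629990, Rational(1, 2))), -106), -12) = Mul(Add(-106, Mul(Rational(1, 182), I, Pow(3629990, Rational(1, 2)))), -12) = Add(1272, Mul(Rational(-6, 91), I, Pow(3629990, Rational(1, 2))))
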